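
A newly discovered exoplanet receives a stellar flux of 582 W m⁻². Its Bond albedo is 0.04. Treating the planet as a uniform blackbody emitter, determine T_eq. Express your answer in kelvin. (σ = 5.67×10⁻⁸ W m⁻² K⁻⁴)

Energy balance: absorbed = emitted ⇒ πR²·S(1−A) = 4πR²·σT_eq⁴, so T_eq⁴ = S(1−A)/(4σ).
T_eq = [582 × 0.96 / (4 × 5.67×10⁻⁸)]^(1/4) = (2.46×10⁹)^(1/4) = 223 K.

T_eq ≈ 223 K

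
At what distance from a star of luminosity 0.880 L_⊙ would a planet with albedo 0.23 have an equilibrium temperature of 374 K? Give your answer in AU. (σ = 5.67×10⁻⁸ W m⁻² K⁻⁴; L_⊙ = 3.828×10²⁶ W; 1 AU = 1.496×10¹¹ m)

d ≈ 0.456 AU

L = 0.880 × 3.828×10²⁶ = 3.37×10²⁶ W.
From T_eq⁴ = L(1−A)/(16πσd²): d = √[L(1−A)/(16πσT_eq⁴)].
d = √[3.37×10²⁶ × 0.77 / (16π × 5.67×10⁻⁸ × (374)⁴)] = 6.82×10¹⁰ m = 0.456 AU.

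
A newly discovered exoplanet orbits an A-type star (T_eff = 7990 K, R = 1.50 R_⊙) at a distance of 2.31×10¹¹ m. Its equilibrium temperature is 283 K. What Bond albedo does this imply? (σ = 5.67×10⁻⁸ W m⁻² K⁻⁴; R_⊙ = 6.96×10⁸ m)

A ≈ 0.69

R_⋆ = 1.50 × 6.96×10⁸ = 1.04×10⁹ m.
L = 4πR_⋆²σT_⋆⁴ = 4π(1.04×10⁹)² × 5.67×10⁻⁸ × (7990)⁴ = 3.17×10²⁷ W.
S = L/(4πd²) = 4720 W m⁻².
From T_eq⁴ = S(1−A)/(4σ): 1−A = 4σT_eq⁴/S.
1−A = 4 × 5.67×10⁻⁸ × (283)⁴ / 4720 = 0.308.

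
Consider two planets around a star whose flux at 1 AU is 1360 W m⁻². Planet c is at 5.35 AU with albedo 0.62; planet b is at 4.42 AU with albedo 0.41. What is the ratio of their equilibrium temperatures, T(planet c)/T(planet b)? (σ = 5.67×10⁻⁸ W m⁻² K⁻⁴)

T_eq = [S₀(1−A)/(4σd²)]^(1/4), so T ∝ (1−A)^(1/4) / √d.
T₁ = [1360×0.38/(4×5.67×10⁻⁸×5.35²)]^(1/4) = 94.46 K.
T₂ = [1360×0.59/(4×5.67×10⁻⁸×4.42²)]^(1/4) = 116.00 K.

T₁/T₂ ≈ 0.814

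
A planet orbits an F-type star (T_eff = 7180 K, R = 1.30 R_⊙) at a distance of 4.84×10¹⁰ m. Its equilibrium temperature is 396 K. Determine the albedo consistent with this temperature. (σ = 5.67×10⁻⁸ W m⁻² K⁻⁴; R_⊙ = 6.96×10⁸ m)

R_⋆ = 1.30 × 6.96×10⁸ = 9.05×10⁸ m.
L = 4πR_⋆²σT_⋆⁴ = 4π(9.05×10⁸)² × 5.67×10⁻⁸ × (7180)⁴ = 1.55×10²⁷ W.
S = L/(4πd²) = 5.27×10⁴ W m⁻².
From T_eq⁴ = S(1−A)/(4σ): 1−A = 4σT_eq⁴/S.
1−A = 4 × 5.67×10⁻⁸ × (396)⁴ / 5.27×10⁴ = 0.106.

A ≈ 0.89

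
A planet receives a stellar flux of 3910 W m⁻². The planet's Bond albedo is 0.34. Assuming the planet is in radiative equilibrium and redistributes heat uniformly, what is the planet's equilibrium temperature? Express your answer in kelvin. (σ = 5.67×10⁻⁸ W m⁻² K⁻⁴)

T_eq ≈ 327 K

Energy balance: absorbed = emitted ⇒ πR²·S(1−A) = 4πR²·σT_eq⁴, so T_eq⁴ = S(1−A)/(4σ).
T_eq = [3910 × 0.66 / (4 × 5.67×10⁻⁸)]^(1/4) = (1.14×10¹⁰)^(1/4) = 327 K.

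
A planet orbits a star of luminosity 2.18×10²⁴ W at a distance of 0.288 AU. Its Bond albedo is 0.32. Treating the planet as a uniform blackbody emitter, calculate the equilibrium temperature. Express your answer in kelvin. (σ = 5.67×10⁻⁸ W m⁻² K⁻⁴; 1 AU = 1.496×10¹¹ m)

d = 0.288 AU = 4.31×10¹⁰ m.
Flux: S = L/(4πd²) = 2.18×10²⁴/(4π×(4.31×10¹⁰)²) = 93.5 W m⁻².
Energy balance: absorbed = emitted ⇒ πR²·S(1−A) = 4πR²·σT_eq⁴, so T_eq⁴ = S(1−A)/(4σ).
T_eq = [93.5 × 0.68 / (4 × 5.67×10⁻⁸)]^(1/4) = (2.80×10⁸)^(1/4) = 129 K.

T_eq ≈ 129 K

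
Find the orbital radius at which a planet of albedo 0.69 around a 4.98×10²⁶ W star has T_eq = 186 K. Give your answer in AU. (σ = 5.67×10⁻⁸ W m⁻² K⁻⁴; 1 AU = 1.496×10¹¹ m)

From T_eq⁴ = L(1−A)/(16πσd²): d = √[L(1−A)/(16πσT_eq⁴)].
d = √[4.98×10²⁶ × 0.31 / (16π × 5.67×10⁻⁸ × (186)⁴)] = 2.13×10¹¹ m = 1.42 AU.

d ≈ 1.42 AU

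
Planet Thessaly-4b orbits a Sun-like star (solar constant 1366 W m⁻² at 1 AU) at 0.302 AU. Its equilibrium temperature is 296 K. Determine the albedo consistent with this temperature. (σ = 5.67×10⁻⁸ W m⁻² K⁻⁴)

Flux at 0.302 AU: S = 1366/0.302² = 1.50×10⁴ W m⁻².
From T_eq⁴ = S(1−A)/(4σ): 1−A = 4σT_eq⁴/S.
1−A = 4 × 5.67×10⁻⁸ × (296)⁴ / 1.50×10⁴ = 0.116.

A ≈ 0.88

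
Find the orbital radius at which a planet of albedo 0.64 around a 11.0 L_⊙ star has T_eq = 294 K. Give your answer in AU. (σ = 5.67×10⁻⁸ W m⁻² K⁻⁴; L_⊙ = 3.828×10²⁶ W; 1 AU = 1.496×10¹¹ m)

L = 11.0 × 3.828×10²⁶ = 4.21×10²⁷ W.
From T_eq⁴ = L(1−A)/(16πσd²): d = √[L(1−A)/(16πσT_eq⁴)].
d = √[4.21×10²⁷ × 0.36 / (16π × 5.67×10⁻⁸ × (294)⁴)] = 2.67×10¹¹ m = 1.78 AU.

d ≈ 1.78 AU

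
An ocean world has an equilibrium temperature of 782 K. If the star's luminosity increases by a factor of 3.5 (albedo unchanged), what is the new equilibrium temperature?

T_eq ≈ 1070 K

T_eq ∝ L^(1/4) · d^(−1/2).
T′ = 782 × 3.5^(1/4) = 1070 K.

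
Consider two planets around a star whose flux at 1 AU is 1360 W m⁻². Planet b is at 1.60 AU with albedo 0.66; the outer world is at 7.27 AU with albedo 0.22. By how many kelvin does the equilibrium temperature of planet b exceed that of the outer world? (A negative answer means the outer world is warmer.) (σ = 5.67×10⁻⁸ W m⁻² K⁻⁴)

ΔT ≈ 71.0 K

T_eq = [S₀(1−A)/(4σd²)]^(1/4), so T ∝ (1−A)^(1/4) / √d.
T₁ = [1360×0.34/(4×5.67×10⁻⁸×1.60²)]^(1/4) = 167.99 K.
T₂ = [1360×0.78/(4×5.67×10⁻⁸×7.27²)]^(1/4) = 96.99 K.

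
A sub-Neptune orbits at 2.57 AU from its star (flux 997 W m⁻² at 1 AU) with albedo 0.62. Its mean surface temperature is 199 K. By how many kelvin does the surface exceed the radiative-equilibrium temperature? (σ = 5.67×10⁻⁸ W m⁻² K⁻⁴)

ΔT ≈ 72.9 K

S = 997/2.57² = 150.9 W m⁻².
T_eq = [S(1−A)/(4σ)]^(1/4) = [150.9×0.38/(4×5.67×10⁻⁸)]^(1/4) = 126.1 K.
ΔT = T_surf − T_eq = 199 − 126.1.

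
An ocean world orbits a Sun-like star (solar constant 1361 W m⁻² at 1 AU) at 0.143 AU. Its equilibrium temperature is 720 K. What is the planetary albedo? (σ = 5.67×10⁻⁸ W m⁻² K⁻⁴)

A ≈ 0.08

Flux at 0.143 AU: S = 1361/0.143² = 6.66×10⁴ W m⁻².
From T_eq⁴ = S(1−A)/(4σ): 1−A = 4σT_eq⁴/S.
1−A = 4 × 5.67×10⁻⁸ × (720)⁴ / 6.66×10⁴ = 0.916.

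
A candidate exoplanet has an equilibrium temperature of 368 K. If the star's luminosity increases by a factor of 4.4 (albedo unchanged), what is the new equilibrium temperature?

T_eq ≈ 533 K

T_eq ∝ L^(1/4) · d^(−1/2).
T′ = 368 × 4.4^(1/4) = 533 K.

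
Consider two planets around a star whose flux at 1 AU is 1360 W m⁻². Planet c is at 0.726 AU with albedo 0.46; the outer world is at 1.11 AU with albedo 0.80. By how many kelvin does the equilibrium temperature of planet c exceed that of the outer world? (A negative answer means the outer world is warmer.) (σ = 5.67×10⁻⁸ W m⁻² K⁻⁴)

T_eq = [S₀(1−A)/(4σd²)]^(1/4), so T ∝ (1−A)^(1/4) / √d.
T₁ = [1360×0.54/(4×5.67×10⁻⁸×0.726²)]^(1/4) = 279.97 K.
T₂ = [1360×0.20/(4×5.67×10⁻⁸×1.11²)]^(1/4) = 176.63 K.

ΔT ≈ 103.3 K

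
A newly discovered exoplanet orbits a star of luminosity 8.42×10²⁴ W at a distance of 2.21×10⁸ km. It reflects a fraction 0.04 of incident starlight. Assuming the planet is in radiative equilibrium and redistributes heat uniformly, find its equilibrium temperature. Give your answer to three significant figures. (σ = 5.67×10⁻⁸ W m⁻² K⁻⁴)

T_eq ≈ 87.3 K

d = 2.21×10⁸ km = 2.21×10¹¹ m.
Flux: S = L/(4πd²) = 8.42×10²⁴/(4π×(2.21×10¹¹)²) = 13.7 W m⁻².
Energy balance: absorbed = emitted ⇒ πR²·S(1−A) = 4πR²·σT_eq⁴, so T_eq⁴ = S(1−A)/(4σ).
T_eq = [13.7 × 0.96 / (4 × 5.67×10⁻⁸)]^(1/4) = (5.81×10⁷)^(1/4) = 87.3 K.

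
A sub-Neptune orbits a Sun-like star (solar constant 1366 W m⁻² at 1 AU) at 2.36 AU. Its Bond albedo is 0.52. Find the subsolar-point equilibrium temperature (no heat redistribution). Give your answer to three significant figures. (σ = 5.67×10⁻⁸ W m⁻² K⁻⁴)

T_ss ≈ 213 K

Flux at 2.36 AU: S = 1366/2.36² = 245 W m⁻².
At the subsolar point the surface absorbs S(1−A) and emits σT⁴ per unit area — no factor of 4, since only the local patch is in balance.
T = [245 × 0.48 / 5.67×10⁻⁸]^(1/4) = (2.08×10⁹)^(1/4) = 213 K.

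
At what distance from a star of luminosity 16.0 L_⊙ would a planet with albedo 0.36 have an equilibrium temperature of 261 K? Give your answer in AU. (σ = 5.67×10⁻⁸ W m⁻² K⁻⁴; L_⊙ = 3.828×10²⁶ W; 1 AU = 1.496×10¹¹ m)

d ≈ 3.64 AU

L = 16.0 × 3.828×10²⁶ = 6.12×10²⁷ W.
From T_eq⁴ = L(1−A)/(16πσd²): d = √[L(1−A)/(16πσT_eq⁴)].
d = √[6.12×10²⁷ × 0.64 / (16π × 5.67×10⁻⁸ × (261)⁴)] = 5.44×10¹¹ m = 3.64 AU.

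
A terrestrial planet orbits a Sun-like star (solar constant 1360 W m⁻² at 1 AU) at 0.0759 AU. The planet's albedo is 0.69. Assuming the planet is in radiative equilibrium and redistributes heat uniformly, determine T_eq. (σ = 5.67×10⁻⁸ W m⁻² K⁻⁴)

Flux at 0.0759 AU: S = 1360/0.0759² = 2.36×10⁵ W m⁻².
Energy balance: absorbed = emitted ⇒ πR²·S(1−A) = 4πR²·σT_eq⁴, so T_eq⁴ = S(1−A)/(4σ).
T_eq = [2.36×10⁵ × 0.31 / (4 × 5.67×10⁻⁸)]^(1/4) = (3.23×10¹¹)^(1/4) = 754 K.

T_eq ≈ 754 K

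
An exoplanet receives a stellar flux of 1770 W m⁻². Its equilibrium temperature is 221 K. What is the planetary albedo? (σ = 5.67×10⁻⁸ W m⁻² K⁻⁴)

From T_eq⁴ = S(1−A)/(4σ): 1−A = 4σT_eq⁴/S.
1−A = 4 × 5.67×10⁻⁸ × (221)⁴ / 1770 = 0.306.

A ≈ 0.69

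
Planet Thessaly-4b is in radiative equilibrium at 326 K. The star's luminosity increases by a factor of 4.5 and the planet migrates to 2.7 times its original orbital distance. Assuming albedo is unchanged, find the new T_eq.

T_eq ≈ 289 K

T_eq ∝ L^(1/4) · d^(−1/2).
T′ = 326 × 4.5^(1/4) / 2.7^(1/2) = 289 K.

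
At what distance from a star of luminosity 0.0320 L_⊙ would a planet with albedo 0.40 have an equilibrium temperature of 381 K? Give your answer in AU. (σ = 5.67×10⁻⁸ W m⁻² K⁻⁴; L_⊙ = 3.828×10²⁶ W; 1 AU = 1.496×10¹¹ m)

L = 0.0320 × 3.828×10²⁶ = 1.22×10²⁵ W.
From T_eq⁴ = L(1−A)/(16πσd²): d = √[L(1−A)/(16πσT_eq⁴)].
d = √[1.22×10²⁵ × 0.60 / (16π × 5.67×10⁻⁸ × (381)⁴)] = 1.11×10¹⁰ m = 0.0739 AU.

d ≈ 0.0739 AU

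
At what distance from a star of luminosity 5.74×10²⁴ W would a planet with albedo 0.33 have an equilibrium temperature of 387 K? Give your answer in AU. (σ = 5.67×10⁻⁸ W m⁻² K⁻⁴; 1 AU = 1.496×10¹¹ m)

From T_eq⁴ = L(1−A)/(16πσd²): d = √[L(1−A)/(16πσT_eq⁴)].
d = √[5.74×10²⁴ × 0.67 / (16π × 5.67×10⁻⁸ × (387)⁴)] = 7.76×10⁹ m = 0.0518 AU.

d ≈ 0.0518 AU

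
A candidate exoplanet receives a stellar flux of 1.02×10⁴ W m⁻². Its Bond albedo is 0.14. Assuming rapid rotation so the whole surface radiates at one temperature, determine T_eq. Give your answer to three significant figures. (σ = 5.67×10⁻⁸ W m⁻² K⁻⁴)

T_eq ≈ 443 K

Energy balance: absorbed = emitted ⇒ πR²·S(1−A) = 4πR²·σT_eq⁴, so T_eq⁴ = S(1−A)/(4σ).
T_eq = [1.02×10⁴ × 0.86 / (4 × 5.67×10⁻⁸)]^(1/4) = (3.87×10¹⁰)^(1/4) = 443 K.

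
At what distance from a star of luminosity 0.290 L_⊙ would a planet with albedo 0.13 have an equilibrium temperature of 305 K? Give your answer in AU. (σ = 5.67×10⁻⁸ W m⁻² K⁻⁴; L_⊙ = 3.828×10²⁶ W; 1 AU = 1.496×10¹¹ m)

d ≈ 0.418 AU

L = 0.290 × 3.828×10²⁶ = 1.11×10²⁶ W.
From T_eq⁴ = L(1−A)/(16πσd²): d = √[L(1−A)/(16πσT_eq⁴)].
d = √[1.11×10²⁶ × 0.87 / (16π × 5.67×10⁻⁸ × (305)⁴)] = 6.26×10¹⁰ m = 0.418 AU.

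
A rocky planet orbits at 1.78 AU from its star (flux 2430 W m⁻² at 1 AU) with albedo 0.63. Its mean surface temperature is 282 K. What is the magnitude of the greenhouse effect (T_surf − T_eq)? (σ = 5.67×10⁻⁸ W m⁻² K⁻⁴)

ΔT ≈ 93.9 K

S = 2430/1.78² = 766.9 W m⁻².
T_eq = [S(1−A)/(4σ)]^(1/4) = [766.9×0.37/(4×5.67×10⁻⁸)]^(1/4) = 188.1 K.
ΔT = T_surf − T_eq = 282 − 188.1.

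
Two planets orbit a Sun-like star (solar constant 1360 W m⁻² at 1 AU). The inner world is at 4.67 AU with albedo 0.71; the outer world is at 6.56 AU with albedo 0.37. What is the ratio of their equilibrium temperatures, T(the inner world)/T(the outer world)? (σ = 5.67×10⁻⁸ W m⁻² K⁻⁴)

T₁/T₂ ≈ 0.976

T_eq = [S₀(1−A)/(4σd²)]^(1/4), so T ∝ (1−A)^(1/4) / √d.
T₁ = [1360×0.29/(4×5.67×10⁻⁸×4.67²)]^(1/4) = 94.50 K.
T₂ = [1360×0.63/(4×5.67×10⁻⁸×6.56²)]^(1/4) = 96.80 K.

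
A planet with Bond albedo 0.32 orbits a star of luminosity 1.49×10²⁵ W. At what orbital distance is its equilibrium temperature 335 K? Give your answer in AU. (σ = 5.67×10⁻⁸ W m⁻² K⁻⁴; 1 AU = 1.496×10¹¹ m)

d ≈ 0.112 AU

From T_eq⁴ = L(1−A)/(16πσd²): d = √[L(1−A)/(16πσT_eq⁴)].
d = √[1.49×10²⁵ × 0.68 / (16π × 5.67×10⁻⁸ × (335)⁴)] = 1.68×10¹⁰ m = 0.112 AU.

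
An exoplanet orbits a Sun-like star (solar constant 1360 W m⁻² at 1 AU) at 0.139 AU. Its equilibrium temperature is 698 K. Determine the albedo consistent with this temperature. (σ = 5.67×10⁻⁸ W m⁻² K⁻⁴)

Flux at 0.139 AU: S = 1360/0.139² = 7.04×10⁴ W m⁻².
From T_eq⁴ = S(1−A)/(4σ): 1−A = 4σT_eq⁴/S.
1−A = 4 × 5.67×10⁻⁸ × (698)⁴ / 7.04×10⁴ = 0.765.

A ≈ 0.24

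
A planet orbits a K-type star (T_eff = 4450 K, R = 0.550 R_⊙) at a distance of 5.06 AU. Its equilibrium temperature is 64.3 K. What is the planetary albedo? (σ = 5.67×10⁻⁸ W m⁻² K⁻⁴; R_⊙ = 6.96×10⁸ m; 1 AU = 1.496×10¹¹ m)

A ≈ 0.32

R_⋆ = 0.550 × 6.96×10⁸ = 3.83×10⁸ m.
d = 5.06 AU = 7.57×10¹¹ m.
L = 4πR_⋆²σT_⋆⁴ = 4π(3.83×10⁸)² × 5.67×10⁻⁸ × (4450)⁴ = 4.09×10²⁵ W.
S = L/(4πd²) = 5.69 W m⁻².
From T_eq⁴ = S(1−A)/(4σ): 1−A = 4σT_eq⁴/S.
1−A = 4 × 5.67×10⁻⁸ × (64.3)⁴ / 5.69 = 0.682.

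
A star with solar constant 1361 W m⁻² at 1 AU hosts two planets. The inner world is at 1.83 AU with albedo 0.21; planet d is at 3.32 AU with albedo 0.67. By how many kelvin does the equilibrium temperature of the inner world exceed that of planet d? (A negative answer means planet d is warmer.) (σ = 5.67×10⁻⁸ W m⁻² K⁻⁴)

T_eq = [S₀(1−A)/(4σd²)]^(1/4), so T ∝ (1−A)^(1/4) / √d.
T₁ = [1361×0.79/(4×5.67×10⁻⁸×1.83²)]^(1/4) = 193.97 K.
T₂ = [1361×0.33/(4×5.67×10⁻⁸×3.32²)]^(1/4) = 115.77 K.

ΔT ≈ 78.2 K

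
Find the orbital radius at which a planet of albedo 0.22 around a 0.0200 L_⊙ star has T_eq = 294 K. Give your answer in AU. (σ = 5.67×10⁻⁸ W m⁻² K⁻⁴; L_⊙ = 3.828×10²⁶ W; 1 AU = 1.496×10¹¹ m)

L = 0.0200 × 3.828×10²⁶ = 7.66×10²⁴ W.
From T_eq⁴ = L(1−A)/(16πσd²): d = √[L(1−A)/(16πσT_eq⁴)].
d = √[7.66×10²⁴ × 0.78 / (16π × 5.67×10⁻⁸ × (294)⁴)] = 1.67×10¹⁰ m = 0.112 AU.

d ≈ 0.112 AU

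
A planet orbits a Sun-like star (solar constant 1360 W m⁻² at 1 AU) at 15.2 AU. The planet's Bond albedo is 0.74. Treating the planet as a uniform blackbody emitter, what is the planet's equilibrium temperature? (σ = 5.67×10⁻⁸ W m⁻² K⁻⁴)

T_eq ≈ 51.0 K

Flux at 15.2 AU: S = 1360/15.2² = 5.89 W m⁻².
Energy balance: absorbed = emitted ⇒ πR²·S(1−A) = 4πR²·σT_eq⁴, so T_eq⁴ = S(1−A)/(4σ).
T_eq = [5.89 × 0.26 / (4 × 5.67×10⁻⁸)]^(1/4) = (6.75×10⁶)^(1/4) = 51.0 K.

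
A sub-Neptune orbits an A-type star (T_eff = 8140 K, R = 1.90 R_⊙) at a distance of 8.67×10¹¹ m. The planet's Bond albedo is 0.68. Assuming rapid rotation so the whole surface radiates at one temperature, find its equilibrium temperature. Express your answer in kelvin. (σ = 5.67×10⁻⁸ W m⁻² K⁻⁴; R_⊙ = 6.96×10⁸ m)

R_⋆ = 1.90 × 6.96×10⁸ = 1.32×10⁹ m.
L = 4πR_⋆²σT_⋆⁴ = 4π(1.32×10⁹)² × 5.67×10⁻⁸ × (8140)⁴ = 5.47×10²⁷ W.
S = L/(4πd²) = 579 W m⁻².
Energy balance: absorbed = emitted ⇒ πR²·S(1−A) = 4πR²·σT_eq⁴, so T_eq⁴ = S(1−A)/(4σ).
T_eq = [579 × 0.32 / (4 × 5.67×10⁻⁸)]^(1/4) = (8.17×10⁸)^(1/4) = 169 K.

T_eq ≈ 169 K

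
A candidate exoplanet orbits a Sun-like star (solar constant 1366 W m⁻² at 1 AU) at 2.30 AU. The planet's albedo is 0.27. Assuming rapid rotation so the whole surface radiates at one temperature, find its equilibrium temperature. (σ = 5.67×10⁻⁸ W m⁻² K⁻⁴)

T_eq ≈ 170 K

Flux at 2.30 AU: S = 1366/2.30² = 258 W m⁻².
Energy balance: absorbed = emitted ⇒ πR²·S(1−A) = 4πR²·σT_eq⁴, so T_eq⁴ = S(1−A)/(4σ).
T_eq = [258 × 0.73 / (4 × 5.67×10⁻⁸)]^(1/4) = (8.31×10⁸)^(1/4) = 170 K.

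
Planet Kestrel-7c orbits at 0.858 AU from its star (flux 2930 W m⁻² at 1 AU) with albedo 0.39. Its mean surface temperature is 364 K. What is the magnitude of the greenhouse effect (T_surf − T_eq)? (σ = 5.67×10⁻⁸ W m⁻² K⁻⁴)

ΔT ≈ 42.3 K

S = 2930/0.858² = 3980 W m⁻².
T_eq = [S(1−A)/(4σ)]^(1/4) = [3980×0.61/(4×5.67×10⁻⁸)]^(1/4) = 321.7 K.
ΔT = T_surf − T_eq = 364 − 321.7.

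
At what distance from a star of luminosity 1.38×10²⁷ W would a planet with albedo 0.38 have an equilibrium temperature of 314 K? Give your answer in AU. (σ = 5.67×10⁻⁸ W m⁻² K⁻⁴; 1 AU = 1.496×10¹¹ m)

d ≈ 1.17 AU

From T_eq⁴ = L(1−A)/(16πσd²): d = √[L(1−A)/(16πσT_eq⁴)].
d = √[1.38×10²⁷ × 0.62 / (16π × 5.67×10⁻⁸ × (314)⁴)] = 1.76×10¹¹ m = 1.17 AU.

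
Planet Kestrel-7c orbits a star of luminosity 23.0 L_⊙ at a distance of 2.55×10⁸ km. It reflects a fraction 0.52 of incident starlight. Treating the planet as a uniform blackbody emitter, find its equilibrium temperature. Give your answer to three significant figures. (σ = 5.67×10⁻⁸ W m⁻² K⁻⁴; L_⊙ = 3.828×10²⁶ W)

d = 2.55×10⁸ km = 2.55×10¹¹ m.
L = 23.0 × 3.828×10²⁶ = 8.80×10²⁷ W.
Flux: S = L/(4πd²) = 8.80×10²⁷/(4π×(2.55×10¹¹)²) = 1.08×10⁴ W m⁻².
Energy balance: absorbed = emitted ⇒ πR²·S(1−A) = 4πR²·σT_eq⁴, so T_eq⁴ = S(1−A)/(4σ).
T_eq = [1.08×10⁴ × 0.48 / (4 × 5.67×10⁻⁸)]^(1/4) = (2.28×10¹⁰)^(1/4) = 389 K.

T_eq ≈ 389 K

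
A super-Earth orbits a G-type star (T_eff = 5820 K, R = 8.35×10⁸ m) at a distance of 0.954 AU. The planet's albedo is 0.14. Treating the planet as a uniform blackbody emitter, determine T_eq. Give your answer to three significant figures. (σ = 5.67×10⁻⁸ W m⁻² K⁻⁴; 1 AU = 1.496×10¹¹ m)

d = 0.954 AU = 1.43×10¹¹ m.
L = 4πR_⋆²σT_⋆⁴ = 4π(8.35×10⁸)² × 5.67×10⁻⁸ × (5820)⁴ = 5.70×10²⁶ W.
S = L/(4πd²) = 2230 W m⁻².
Energy balance: absorbed = emitted ⇒ πR²·S(1−A) = 4πR²·σT_eq⁴, so T_eq⁴ = S(1−A)/(4σ).
T_eq = [2230 × 0.86 / (4 × 5.67×10⁻⁸)]^(1/4) = (8.44×10⁹)^(1/4) = 303 K.

T_eq ≈ 303 K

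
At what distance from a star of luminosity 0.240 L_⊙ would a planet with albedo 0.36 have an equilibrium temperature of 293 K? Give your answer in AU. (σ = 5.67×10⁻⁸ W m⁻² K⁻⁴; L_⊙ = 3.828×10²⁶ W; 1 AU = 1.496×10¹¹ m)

d ≈ 0.354 AU

L = 0.240 × 3.828×10²⁶ = 9.19×10²⁵ W.
From T_eq⁴ = L(1−A)/(16πσd²): d = √[L(1−A)/(16πσT_eq⁴)].
d = √[9.19×10²⁵ × 0.64 / (16π × 5.67×10⁻⁸ × (293)⁴)] = 5.29×10¹⁰ m = 0.354 AU.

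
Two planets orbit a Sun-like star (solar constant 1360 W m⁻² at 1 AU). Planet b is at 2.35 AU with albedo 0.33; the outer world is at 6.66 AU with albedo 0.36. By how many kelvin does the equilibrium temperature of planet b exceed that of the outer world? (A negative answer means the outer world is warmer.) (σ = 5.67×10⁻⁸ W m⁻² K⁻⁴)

T_eq = [S₀(1−A)/(4σd²)]^(1/4), so T ∝ (1−A)^(1/4) / √d.
T₁ = [1360×0.67/(4×5.67×10⁻⁸×2.35²)]^(1/4) = 164.23 K.
T₂ = [1360×0.64/(4×5.67×10⁻⁸×6.66²)]^(1/4) = 96.45 K.

ΔT ≈ 67.8 K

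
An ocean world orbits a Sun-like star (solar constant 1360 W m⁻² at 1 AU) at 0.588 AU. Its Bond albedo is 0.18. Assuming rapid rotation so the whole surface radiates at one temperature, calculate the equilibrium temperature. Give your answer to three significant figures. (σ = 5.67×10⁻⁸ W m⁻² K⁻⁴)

Flux at 0.588 AU: S = 1360/0.588² = 3930 W m⁻².
Energy balance: absorbed = emitted ⇒ πR²·S(1−A) = 4πR²·σT_eq⁴, so T_eq⁴ = S(1−A)/(4σ).
T_eq = [3930 × 0.82 / (4 × 5.67×10⁻⁸)]^(1/4) = (1.42×10¹⁰)^(1/4) = 345 K.

T_eq ≈ 345 K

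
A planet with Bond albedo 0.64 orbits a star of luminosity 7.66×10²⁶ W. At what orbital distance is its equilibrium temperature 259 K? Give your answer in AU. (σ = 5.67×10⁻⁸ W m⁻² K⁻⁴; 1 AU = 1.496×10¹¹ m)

From T_eq⁴ = L(1−A)/(16πσd²): d = √[L(1−A)/(16πσT_eq⁴)].
d = √[7.66×10²⁶ × 0.36 / (16π × 5.67×10⁻⁸ × (259)⁴)] = 1.47×10¹¹ m = 0.980 AU.

d ≈ 0.980 AU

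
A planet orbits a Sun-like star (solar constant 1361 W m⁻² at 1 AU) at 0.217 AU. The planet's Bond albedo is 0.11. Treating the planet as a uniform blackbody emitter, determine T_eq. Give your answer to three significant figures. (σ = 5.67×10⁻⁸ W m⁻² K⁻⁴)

Flux at 0.217 AU: S = 1361/0.217² = 2.89×10⁴ W m⁻².
Energy balance: absorbed = emitted ⇒ πR²·S(1−A) = 4πR²·σT_eq⁴, so T_eq⁴ = S(1−A)/(4σ).
T_eq = [2.89×10⁴ × 0.89 / (4 × 5.67×10⁻⁸)]^(1/4) = (1.13×10¹¹)^(1/4) = 580 K.

T_eq ≈ 580 K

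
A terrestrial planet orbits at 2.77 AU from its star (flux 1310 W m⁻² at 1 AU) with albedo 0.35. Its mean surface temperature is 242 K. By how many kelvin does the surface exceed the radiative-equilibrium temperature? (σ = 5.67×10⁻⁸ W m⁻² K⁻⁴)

S = 1310/2.77² = 170.7 W m⁻².
T_eq = [S(1−A)/(4σ)]^(1/4) = [170.7×0.65/(4×5.67×10⁻⁸)]^(1/4) = 148.7 K.
ΔT = T_surf − T_eq = 242 − 148.7.

ΔT ≈ 93.3 K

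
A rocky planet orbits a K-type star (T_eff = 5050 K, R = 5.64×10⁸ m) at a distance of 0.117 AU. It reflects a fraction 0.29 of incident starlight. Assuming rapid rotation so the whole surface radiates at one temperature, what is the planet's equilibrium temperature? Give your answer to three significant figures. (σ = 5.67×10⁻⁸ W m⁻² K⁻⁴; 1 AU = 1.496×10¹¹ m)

T_eq ≈ 588 K

d = 0.117 AU = 1.75×10¹⁰ m.
L = 4πR_⋆²σT_⋆⁴ = 4π(5.64×10⁸)² × 5.67×10⁻⁸ × (5050)⁴ = 1.47×10²⁶ W.
S = L/(4πd²) = 3.83×10⁴ W m⁻².
Energy balance: absorbed = emitted ⇒ πR²·S(1−A) = 4πR²·σT_eq⁴, so T_eq⁴ = S(1−A)/(4σ).
T_eq = [3.83×10⁴ × 0.71 / (4 × 5.67×10⁻⁸)]^(1/4) = (1.20×10¹¹)^(1/4) = 588 K.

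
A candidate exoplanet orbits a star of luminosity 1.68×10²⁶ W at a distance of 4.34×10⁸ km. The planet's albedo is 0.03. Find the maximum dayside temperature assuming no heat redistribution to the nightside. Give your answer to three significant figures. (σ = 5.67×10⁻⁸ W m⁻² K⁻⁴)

T_ss ≈ 187 K

d = 4.34×10⁸ km = 4.34×10¹¹ m.
Flux: S = L/(4πd²) = 1.68×10²⁶/(4π×(4.34×10¹¹)²) = 71.0 W m⁻².
With no redistribution each surface element balances locally: S(1−A) = σT⁴.
T = [71.0 × 0.97 / 5.67×10⁻⁸]^(1/4) = (1.21×10⁹)^(1/4) = 187 K.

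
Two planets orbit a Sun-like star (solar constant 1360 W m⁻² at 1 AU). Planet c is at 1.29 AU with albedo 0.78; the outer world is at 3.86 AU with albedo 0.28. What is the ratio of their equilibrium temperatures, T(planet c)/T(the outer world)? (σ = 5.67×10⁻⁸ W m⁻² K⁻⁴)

T_eq = [S₀(1−A)/(4σd²)]^(1/4), so T ∝ (1−A)^(1/4) / √d.
T₁ = [1360×0.22/(4×5.67×10⁻⁸×1.29²)]^(1/4) = 167.80 K.
T₂ = [1360×0.72/(4×5.67×10⁻⁸×3.86²)]^(1/4) = 130.47 K.

T₁/T₂ ≈ 1.286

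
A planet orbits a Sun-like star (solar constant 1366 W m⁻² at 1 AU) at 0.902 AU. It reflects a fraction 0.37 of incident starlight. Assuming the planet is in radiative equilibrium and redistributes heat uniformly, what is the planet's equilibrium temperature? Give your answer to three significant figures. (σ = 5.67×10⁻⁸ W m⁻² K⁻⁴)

Flux at 0.902 AU: S = 1366/0.902² = 1680 W m⁻².
Energy balance: absorbed = emitted ⇒ πR²·S(1−A) = 4πR²·σT_eq⁴, so T_eq⁴ = S(1−A)/(4σ).
T_eq = [1680 × 0.63 / (4 × 5.67×10⁻⁸)]^(1/4) = (4.66×10⁹)^(1/4) = 261 K.

T_eq ≈ 261 K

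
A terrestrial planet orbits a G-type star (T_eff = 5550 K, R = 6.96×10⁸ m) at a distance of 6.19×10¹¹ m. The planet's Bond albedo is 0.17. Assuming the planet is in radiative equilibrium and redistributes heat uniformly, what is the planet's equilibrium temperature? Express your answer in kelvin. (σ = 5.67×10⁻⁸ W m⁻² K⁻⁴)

L = 4πR_⋆²σT_⋆⁴ = 4π(6.96×10⁸)² × 5.67×10⁻⁸ × (5550)⁴ = 3.27×10²⁶ W.
S = L/(4πd²) = 68.0 W m⁻².
Energy balance: absorbed = emitted ⇒ πR²·S(1−A) = 4πR²·σT_eq⁴, so T_eq⁴ = S(1−A)/(4σ).
T_eq = [68.0 × 0.83 / (4 × 5.67×10⁻⁸)]^(1/4) = (2.49×10⁸)^(1/4) = 126 K.

T_eq ≈ 126 K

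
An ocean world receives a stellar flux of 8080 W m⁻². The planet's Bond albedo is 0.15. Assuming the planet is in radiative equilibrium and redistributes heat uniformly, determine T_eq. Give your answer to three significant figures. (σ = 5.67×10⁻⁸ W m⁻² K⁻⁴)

T_eq ≈ 417 K

Energy balance: absorbed = emitted ⇒ πR²·S(1−A) = 4πR²·σT_eq⁴, so T_eq⁴ = S(1−A)/(4σ).
T_eq = [8080 × 0.85 / (4 × 5.67×10⁻⁸)]^(1/4) = (3.03×10¹⁰)^(1/4) = 417 K.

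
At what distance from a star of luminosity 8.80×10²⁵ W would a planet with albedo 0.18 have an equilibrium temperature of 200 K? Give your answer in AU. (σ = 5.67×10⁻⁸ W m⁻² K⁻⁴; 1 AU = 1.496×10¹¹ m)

From T_eq⁴ = L(1−A)/(16πσd²): d = √[L(1−A)/(16πσT_eq⁴)].
d = √[8.80×10²⁵ × 0.82 / (16π × 5.67×10⁻⁸ × (200)⁴)] = 1.26×10¹¹ m = 0.841 AU.

d ≈ 0.841 AU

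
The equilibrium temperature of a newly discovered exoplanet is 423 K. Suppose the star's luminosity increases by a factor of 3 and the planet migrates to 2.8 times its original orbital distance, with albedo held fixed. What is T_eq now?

T_eq ≈ 333 K

T_eq ∝ L^(1/4) · d^(−1/2).
T′ = 423 × 3^(1/4) / 2.8^(1/2) = 333 K.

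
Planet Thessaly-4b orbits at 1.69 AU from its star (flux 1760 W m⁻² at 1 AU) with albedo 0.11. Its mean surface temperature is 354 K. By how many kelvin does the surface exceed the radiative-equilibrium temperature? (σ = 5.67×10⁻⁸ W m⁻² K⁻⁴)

S = 1760/1.69² = 616.2 W m⁻².
T_eq = [S(1−A)/(4σ)]^(1/4) = [616.2×0.89/(4×5.67×10⁻⁸)]^(1/4) = 221.8 K.
ΔT = T_surf − T_eq = 354 − 221.8.

ΔT ≈ 132.2 K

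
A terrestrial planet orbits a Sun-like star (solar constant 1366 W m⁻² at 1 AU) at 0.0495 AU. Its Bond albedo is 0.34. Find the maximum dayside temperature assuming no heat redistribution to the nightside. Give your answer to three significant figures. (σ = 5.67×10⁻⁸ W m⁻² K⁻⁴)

T_ss ≈ 1600 K

Flux at 0.0495 AU: S = 1366/0.0495² = 5.57×10⁵ W m⁻².
With no redistribution each surface element balances locally: S(1−A) = σT⁴.
T = [5.57×10⁵ × 0.66 / 5.67×10⁻⁸]^(1/4) = (6.49×10¹²)^(1/4) = 1600 K.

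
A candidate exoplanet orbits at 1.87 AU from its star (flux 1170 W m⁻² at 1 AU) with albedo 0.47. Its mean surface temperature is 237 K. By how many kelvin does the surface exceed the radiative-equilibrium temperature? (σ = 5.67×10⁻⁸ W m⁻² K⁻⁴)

ΔT ≈ 69.8 K

S = 1170/1.87² = 334.6 W m⁻².
T_eq = [S(1−A)/(4σ)]^(1/4) = [334.6×0.53/(4×5.67×10⁻⁸)]^(1/4) = 167.2 K.
ΔT = T_surf − T_eq = 237 − 167.2.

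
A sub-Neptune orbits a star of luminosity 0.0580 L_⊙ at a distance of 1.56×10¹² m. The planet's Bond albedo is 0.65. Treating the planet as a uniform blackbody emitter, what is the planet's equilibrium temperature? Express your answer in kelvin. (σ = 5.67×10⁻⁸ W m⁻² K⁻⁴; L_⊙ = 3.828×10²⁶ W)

T_eq ≈ 32.5 K

L = 0.0580 × 3.828×10²⁶ = 2.22×10²⁵ W.
Flux: S = L/(4πd²) = 2.22×10²⁵/(4π×(1.56×10¹²)²) = 0.726 W m⁻².
Energy balance: absorbed = emitted ⇒ πR²·S(1−A) = 4πR²·σT_eq⁴, so T_eq⁴ = S(1−A)/(4σ).
T_eq = [0.726 × 0.35 / (4 × 5.67×10⁻⁸)]^(1/4) = (1.12×10⁶)^(1/4) = 32.5 K.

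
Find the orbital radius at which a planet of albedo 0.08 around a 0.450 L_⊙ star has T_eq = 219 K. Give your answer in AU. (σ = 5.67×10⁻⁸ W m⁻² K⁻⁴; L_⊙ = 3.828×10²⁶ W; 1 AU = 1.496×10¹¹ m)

L = 0.450 × 3.828×10²⁶ = 1.72×10²⁶ W.
From T_eq⁴ = L(1−A)/(16πσd²): d = √[L(1−A)/(16πσT_eq⁴)].
d = √[1.72×10²⁶ × 0.92 / (16π × 5.67×10⁻⁸ × (219)⁴)] = 1.55×10¹¹ m = 1.04 AU.

d ≈ 1.04 AU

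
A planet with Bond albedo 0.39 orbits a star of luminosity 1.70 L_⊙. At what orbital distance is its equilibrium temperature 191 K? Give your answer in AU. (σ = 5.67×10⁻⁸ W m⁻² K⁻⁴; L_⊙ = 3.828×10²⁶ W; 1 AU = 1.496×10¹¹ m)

d ≈ 2.16 AU

L = 1.70 × 3.828×10²⁶ = 6.51×10²⁶ W.
From T_eq⁴ = L(1−A)/(16πσd²): d = √[L(1−A)/(16πσT_eq⁴)].
d = √[6.51×10²⁶ × 0.61 / (16π × 5.67×10⁻⁸ × (191)⁴)] = 3.24×10¹¹ m = 2.16 AU.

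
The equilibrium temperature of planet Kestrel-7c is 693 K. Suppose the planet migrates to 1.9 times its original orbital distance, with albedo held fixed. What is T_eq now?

T_eq ∝ L^(1/4) · d^(−1/2).
T′ = 693 / 1.9^(1/2) = 503 K.

T_eq ≈ 503 K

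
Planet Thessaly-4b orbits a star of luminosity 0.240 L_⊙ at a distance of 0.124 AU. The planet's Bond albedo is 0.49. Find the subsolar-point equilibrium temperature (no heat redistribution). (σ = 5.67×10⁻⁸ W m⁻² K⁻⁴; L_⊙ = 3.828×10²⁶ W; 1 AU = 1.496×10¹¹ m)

d = 0.124 AU = 1.86×10¹⁰ m.
L = 0.240 × 3.828×10²⁶ = 9.19×10²⁵ W.
Flux: S = L/(4πd²) = 9.19×10²⁵/(4π×(1.86×10¹⁰)²) = 2.12×10⁴ W m⁻².
At the subsolar point the surface absorbs S(1−A) and emits σT⁴ per unit area — no factor of 4, since only the local patch is in balance.
T = [2.12×10⁴ × 0.51 / 5.67×10⁻⁸]^(1/4) = (1.91×10¹¹)^(1/4) = 661 K.

T_ss ≈ 661 K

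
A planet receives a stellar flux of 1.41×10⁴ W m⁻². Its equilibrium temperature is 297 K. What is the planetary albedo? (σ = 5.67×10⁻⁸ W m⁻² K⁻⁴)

A ≈ 0.87

From T_eq⁴ = S(1−A)/(4σ): 1−A = 4σT_eq⁴/S.
1−A = 4 × 5.67×10⁻⁸ × (297)⁴ / 1.41×10⁴ = 0.125.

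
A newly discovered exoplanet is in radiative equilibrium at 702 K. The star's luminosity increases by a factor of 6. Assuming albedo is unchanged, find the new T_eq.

T_eq ∝ L^(1/4) · d^(−1/2).
T′ = 702 × 6^(1/4) = 1100 K.

T_eq ≈ 1100 K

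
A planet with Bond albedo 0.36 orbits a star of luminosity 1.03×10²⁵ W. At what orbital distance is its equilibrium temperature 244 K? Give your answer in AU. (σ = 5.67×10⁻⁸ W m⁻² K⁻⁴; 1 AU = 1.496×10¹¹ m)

From T_eq⁴ = L(1−A)/(16πσd²): d = √[L(1−A)/(16πσT_eq⁴)].
d = √[1.03×10²⁵ × 0.64 / (16π × 5.67×10⁻⁸ × (244)⁴)] = 2.55×10¹⁰ m = 0.171 AU.

d ≈ 0.171 AU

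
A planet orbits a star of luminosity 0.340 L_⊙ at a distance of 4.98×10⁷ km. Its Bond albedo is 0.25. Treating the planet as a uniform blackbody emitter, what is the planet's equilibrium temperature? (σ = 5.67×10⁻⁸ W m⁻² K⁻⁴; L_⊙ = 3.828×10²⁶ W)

T_eq ≈ 343 K

d = 4.98×10⁷ km = 4.98×10¹⁰ m.
L = 0.340 × 3.828×10²⁶ = 1.30×10²⁶ W.
Flux: S = L/(4πd²) = 1.30×10²⁶/(4π×(4.98×10¹⁰)²) = 4180 W m⁻².
Energy balance: absorbed = emitted ⇒ πR²·S(1−A) = 4πR²·σT_eq⁴, so T_eq⁴ = S(1−A)/(4σ).
T_eq = [4180 × 0.75 / (4 × 5.67×10⁻⁸)]^(1/4) = (1.38×10¹⁰)^(1/4) = 343 K.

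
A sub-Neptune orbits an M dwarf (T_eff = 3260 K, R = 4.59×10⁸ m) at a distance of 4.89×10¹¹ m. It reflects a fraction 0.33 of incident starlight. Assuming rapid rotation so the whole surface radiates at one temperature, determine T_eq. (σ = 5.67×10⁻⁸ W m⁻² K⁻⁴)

T_eq ≈ 63.9 K

L = 4πR_⋆²σT_⋆⁴ = 4π(4.59×10⁸)² × 5.67×10⁻⁸ × (3260)⁴ = 1.70×10²⁵ W.
S = L/(4πd²) = 5.64 W m⁻².
Energy balance: absorbed = emitted ⇒ πR²·S(1−A) = 4πR²·σT_eq⁴, so T_eq⁴ = S(1−A)/(4σ).
T_eq = [5.64 × 0.67 / (4 × 5.67×10⁻⁸)]^(1/4) = (1.67×10⁷)^(1/4) = 63.9 K.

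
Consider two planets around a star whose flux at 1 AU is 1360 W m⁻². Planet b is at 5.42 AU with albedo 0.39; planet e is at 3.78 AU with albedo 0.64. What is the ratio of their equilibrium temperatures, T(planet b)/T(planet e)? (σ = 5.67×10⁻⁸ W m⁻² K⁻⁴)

T₁/T₂ ≈ 0.953

T_eq = [S₀(1−A)/(4σd²)]^(1/4), so T ∝ (1−A)^(1/4) / √d.
T₁ = [1360×0.61/(4×5.67×10⁻⁸×5.42²)]^(1/4) = 105.63 K.
T₂ = [1360×0.36/(4×5.67×10⁻⁸×3.78²)]^(1/4) = 110.87 K.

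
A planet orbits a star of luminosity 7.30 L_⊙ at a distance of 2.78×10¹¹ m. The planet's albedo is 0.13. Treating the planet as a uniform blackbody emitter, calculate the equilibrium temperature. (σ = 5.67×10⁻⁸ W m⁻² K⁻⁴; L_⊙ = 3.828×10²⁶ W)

L = 7.30 × 3.828×10²⁶ = 2.79×10²⁷ W.
Flux: S = L/(4πd²) = 2.79×10²⁷/(4π×(2.78×10¹¹)²) = 2880 W m⁻².
Energy balance: absorbed = emitted ⇒ πR²·S(1−A) = 4πR²·σT_eq⁴, so T_eq⁴ = S(1−A)/(4σ).
T_eq = [2880 × 0.87 / (4 × 5.67×10⁻⁸)]^(1/4) = (1.10×10¹⁰)^(1/4) = 324 K.

T_eq ≈ 324 K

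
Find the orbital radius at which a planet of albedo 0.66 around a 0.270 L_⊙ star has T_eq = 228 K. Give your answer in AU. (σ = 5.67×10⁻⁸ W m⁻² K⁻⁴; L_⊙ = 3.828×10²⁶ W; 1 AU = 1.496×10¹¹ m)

L = 0.270 × 3.828×10²⁶ = 1.03×10²⁶ W.
From T_eq⁴ = L(1−A)/(16πσd²): d = √[L(1−A)/(16πσT_eq⁴)].
d = √[1.03×10²⁶ × 0.34 / (16π × 5.67×10⁻⁸ × (228)⁴)] = 6.75×10¹⁰ m = 0.452 AU.

d ≈ 0.452 AU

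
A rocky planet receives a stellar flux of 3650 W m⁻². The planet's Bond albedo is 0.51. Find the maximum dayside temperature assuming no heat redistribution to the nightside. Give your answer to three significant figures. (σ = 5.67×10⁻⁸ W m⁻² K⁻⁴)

T_ss ≈ 421 K

With no redistribution each surface element balances locally: S(1−A) = σT⁴.
T = [3650 × 0.49 / 5.67×10⁻⁸]^(1/4) = (3.15×10¹⁰)^(1/4) = 421 K.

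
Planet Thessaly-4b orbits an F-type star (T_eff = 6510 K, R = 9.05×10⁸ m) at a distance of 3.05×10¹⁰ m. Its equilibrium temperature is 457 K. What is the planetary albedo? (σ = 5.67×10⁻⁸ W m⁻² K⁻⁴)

L = 4πR_⋆²σT_⋆⁴ = 4π(9.05×10⁸)² × 5.67×10⁻⁸ × (6510)⁴ = 1.05×10²⁷ W.
S = L/(4πd²) = 8.97×10⁴ W m⁻².
From T_eq⁴ = S(1−A)/(4σ): 1−A = 4σT_eq⁴/S.
1−A = 4 × 5.67×10⁻⁸ × (457)⁴ / 8.97×10⁴ = 0.110.

A ≈ 0.89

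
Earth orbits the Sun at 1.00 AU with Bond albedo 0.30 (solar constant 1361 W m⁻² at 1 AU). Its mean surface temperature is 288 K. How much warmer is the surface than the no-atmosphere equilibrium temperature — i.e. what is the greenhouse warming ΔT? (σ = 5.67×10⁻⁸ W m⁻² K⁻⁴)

S = 1361/1.00² = 1361 W m⁻².
T_eq = [S(1−A)/(4σ)]^(1/4) = [1361×0.70/(4×5.67×10⁻⁸)]^(1/4) = 254.6 K.
ΔT = T_surf − T_eq = 288 − 254.6.

ΔT ≈ 33.4 K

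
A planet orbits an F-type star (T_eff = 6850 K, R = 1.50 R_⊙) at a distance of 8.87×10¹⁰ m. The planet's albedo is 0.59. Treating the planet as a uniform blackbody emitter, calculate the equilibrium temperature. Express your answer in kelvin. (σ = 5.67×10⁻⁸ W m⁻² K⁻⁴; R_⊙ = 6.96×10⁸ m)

R_⋆ = 1.50 × 6.96×10⁸ = 1.04×10⁹ m.
L = 4πR_⋆²σT_⋆⁴ = 4π(1.04×10⁹)² × 5.67×10⁻⁸ × (6850)⁴ = 1.71×10²⁷ W.
S = L/(4πd²) = 1.73×10⁴ W m⁻².
Energy balance: absorbed = emitted ⇒ πR²·S(1−A) = 4πR²·σT_eq⁴, so T_eq⁴ = S(1−A)/(4σ).
T_eq = [1.73×10⁴ × 0.41 / (4 × 5.67×10⁻⁸)]^(1/4) = (3.13×10¹⁰)^(1/4) = 420 K.

T_eq ≈ 420 K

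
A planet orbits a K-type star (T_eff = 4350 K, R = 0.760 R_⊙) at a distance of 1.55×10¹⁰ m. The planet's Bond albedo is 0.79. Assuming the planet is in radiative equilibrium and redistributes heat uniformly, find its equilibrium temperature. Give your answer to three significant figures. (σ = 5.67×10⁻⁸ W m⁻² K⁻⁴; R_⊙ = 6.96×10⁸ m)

T_eq ≈ 385 K

R_⋆ = 0.760 × 6.96×10⁸ = 5.29×10⁸ m.
L = 4πR_⋆²σT_⋆⁴ = 4π(5.29×10⁸)² × 5.67×10⁻⁸ × (4350)⁴ = 7.14×10²⁵ W.
S = L/(4πd²) = 2.36×10⁴ W m⁻².
Energy balance: absorbed = emitted ⇒ πR²·S(1−A) = 4πR²·σT_eq⁴, so T_eq⁴ = S(1−A)/(4σ).
T_eq = [2.36×10⁴ × 0.21 / (4 × 5.67×10⁻⁸)]^(1/4) = (2.19×10¹⁰)^(1/4) = 385 K.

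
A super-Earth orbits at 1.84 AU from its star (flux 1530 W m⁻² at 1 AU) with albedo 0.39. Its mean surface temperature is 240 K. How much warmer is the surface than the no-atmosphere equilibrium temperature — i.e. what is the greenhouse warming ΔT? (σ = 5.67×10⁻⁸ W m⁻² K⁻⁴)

ΔT ≈ 53.3 K

S = 1530/1.84² = 451.9 W m⁻².
T_eq = [S(1−A)/(4σ)]^(1/4) = [451.9×0.61/(4×5.67×10⁻⁸)]^(1/4) = 186.7 K.
ΔT = T_surf − T_eq = 240 − 186.7.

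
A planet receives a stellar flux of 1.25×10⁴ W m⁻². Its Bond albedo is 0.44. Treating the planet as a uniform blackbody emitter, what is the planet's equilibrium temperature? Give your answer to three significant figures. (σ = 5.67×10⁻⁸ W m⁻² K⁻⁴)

T_eq ≈ 419 K

Energy balance: absorbed = emitted ⇒ πR²·S(1−A) = 4πR²·σT_eq⁴, so T_eq⁴ = S(1−A)/(4σ).
T_eq = [1.25×10⁴ × 0.56 / (4 × 5.67×10⁻⁸)]^(1/4) = (3.09×10¹⁰)^(1/4) = 419 K.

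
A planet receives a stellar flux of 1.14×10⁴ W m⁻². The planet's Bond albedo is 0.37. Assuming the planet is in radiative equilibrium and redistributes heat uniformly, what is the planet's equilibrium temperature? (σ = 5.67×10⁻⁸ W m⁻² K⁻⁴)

T_eq ≈ 422 K

Energy balance: absorbed = emitted ⇒ πR²·S(1−A) = 4πR²·σT_eq⁴, so T_eq⁴ = S(1−A)/(4σ).
T_eq = [1.14×10⁴ × 0.63 / (4 × 5.67×10⁻⁸)]^(1/4) = (3.17×10¹⁰)^(1/4) = 422 K.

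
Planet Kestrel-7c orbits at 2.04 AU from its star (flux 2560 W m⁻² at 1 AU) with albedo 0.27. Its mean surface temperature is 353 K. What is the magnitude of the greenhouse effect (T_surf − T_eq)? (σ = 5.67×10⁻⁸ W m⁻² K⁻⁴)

S = 2560/2.04² = 615.1 W m⁻².
T_eq = [S(1−A)/(4σ)]^(1/4) = [615.1×0.73/(4×5.67×10⁻⁸)]^(1/4) = 210.9 K.
ΔT = T_surf − T_eq = 353 − 210.9.

ΔT ≈ 142.1 K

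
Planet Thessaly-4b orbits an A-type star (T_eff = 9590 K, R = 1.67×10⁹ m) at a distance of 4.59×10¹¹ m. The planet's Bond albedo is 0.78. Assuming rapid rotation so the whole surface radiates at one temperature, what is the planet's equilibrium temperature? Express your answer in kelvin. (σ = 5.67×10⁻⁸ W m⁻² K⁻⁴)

T_eq ≈ 280 K

L = 4πR_⋆²σT_⋆⁴ = 4π(1.67×10⁹)² × 5.67×10⁻⁸ × (9590)⁴ = 1.68×10²⁸ W.
S = L/(4πd²) = 6350 W m⁻².
Energy balance: absorbed = emitted ⇒ πR²·S(1−A) = 4πR²·σT_eq⁴, so T_eq⁴ = S(1−A)/(4σ).
T_eq = [6350 × 0.22 / (4 × 5.67×10⁻⁸)]^(1/4) = (6.16×10⁹)^(1/4) = 280 K.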